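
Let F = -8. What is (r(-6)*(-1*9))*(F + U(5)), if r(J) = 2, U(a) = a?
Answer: 54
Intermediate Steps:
(r(-6)*(-1*9))*(F + U(5)) = (2*(-1*9))*(-8 + 5) = (2*(-9))*(-3) = -18*(-3) = 54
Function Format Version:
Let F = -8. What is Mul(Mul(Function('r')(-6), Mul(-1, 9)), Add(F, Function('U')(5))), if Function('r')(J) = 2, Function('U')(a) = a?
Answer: 54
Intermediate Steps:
Mul(Mul(Function('r')(-6), Mul(-1, 9)), Add(F, Function('U')(5))) = Mul(Mul(2, Mul(-1, 9)), Add(-8, 5)) = Mul(Mul(2, -9), -3) = Mul(-18, -3) = 54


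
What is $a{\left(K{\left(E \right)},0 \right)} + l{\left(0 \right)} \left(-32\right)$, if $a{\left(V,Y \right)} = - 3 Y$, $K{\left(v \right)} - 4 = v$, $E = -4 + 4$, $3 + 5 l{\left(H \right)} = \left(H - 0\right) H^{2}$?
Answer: $\frac{96}{5} \approx 19.2$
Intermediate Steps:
$l{\left(H \right)} = - \frac{3}{5} + \frac{H^{3}}{5}$ ($l{\left(H \right)} = - \frac{3}{5} + \frac{\left(H - 0\right) H^{2}}{5} = - \frac{3}{5} + \frac{\left(H + 0\right) H^{2}}{5} = - \frac{3}{5} + \frac{H H^{2}}{5} = - \frac{3}{5} + \frac{H^{3}}{5}$)
$E = 0$
$K{\left(v \right)} = 4 + v$
$a{\left(K{\left(E \right)},0 \right)} + l{\left(0 \right)} \left(-32\right) = \left(-3\right) 0 + \left(- \frac{3}{5} + \frac{0^{3}}{5}\right) \left(-32\right) = 0 + \left(- \frac{3}{5} + \frac{1}{5} \cdot 0\right) \left(-32\right) = 0 + \left(- \frac{3}{5} + 0\right) \left(-32\right) = 0 - - \frac{96}{5} = 0 + \frac{96}{5} = \frac{96}{5}$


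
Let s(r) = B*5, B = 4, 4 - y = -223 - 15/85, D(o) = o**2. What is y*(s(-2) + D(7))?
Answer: 266478/17 ≈ 15675.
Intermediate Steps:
y = 3862/17 (y = 4 - (-223 - 15/85) = 4 - (-223 - 1*3/17) = 4 - (-223 - 3/17) = 4 - 1*(-3794/17) = 4 + 3794/17 = 3862/17 ≈ 227.18)
s(r) = 20 (s(r) = 4*5 = 20)
y*(s(-2) + D(7)) = 3862*(20 + 7**2)/17 = 3862*(20 + 49)/17 = (3862/17)*69 = 266478/17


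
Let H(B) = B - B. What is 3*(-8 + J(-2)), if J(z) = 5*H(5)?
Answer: -24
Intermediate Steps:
H(B) = 0
J(z) = 0 (J(z) = 5*0 = 0)
3*(-8 + J(-2)) = 3*(-8 + 0) = 3*(-8) = -24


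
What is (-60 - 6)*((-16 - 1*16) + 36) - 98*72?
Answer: -7320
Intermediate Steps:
(-60 - 6)*((-16 - 1*16) + 36) - 98*72 = -66*((-16 - 16) + 36) - 7056 = -66*(-32 + 36) - 7056 = -66*4 - 7056 = -264 - 7056 = -7320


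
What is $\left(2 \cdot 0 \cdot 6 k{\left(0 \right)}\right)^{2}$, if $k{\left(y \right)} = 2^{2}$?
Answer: $0$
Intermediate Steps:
$k{\left(y \right)} = 4$
$\left(2 \cdot 0 \cdot 6 k{\left(0 \right)}\right)^{2} = \left(2 \cdot 0 \cdot 6 \cdot 4\right)^{2} = \left(2 \cdot 0 \cdot 4\right)^{2} = \left(0 \cdot 4\right)^{2} = 0^{2} = 0$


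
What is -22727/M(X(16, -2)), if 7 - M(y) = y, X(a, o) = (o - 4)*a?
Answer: -22727/103 ≈ -220.65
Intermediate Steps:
X(a, o) = a*(-4 + o) (X(a, o) = (-4 + o)*a = a*(-4 + o))
M(y) = 7 - y
-22727/M(X(16, -2)) = -22727/(7 - 16*(-4 - 2)) = -22727/(7 - 16*(-6)) = -22727/(7 - 1*(-96)) = -22727/(7 + 96) = -22727/103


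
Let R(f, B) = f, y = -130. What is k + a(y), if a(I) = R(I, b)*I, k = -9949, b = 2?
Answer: 6951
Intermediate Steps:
a(I) = I² (a(I) = I*I = I²)
k + a(y) = -9949 + (-130)² = -9949 + 16900 = 6951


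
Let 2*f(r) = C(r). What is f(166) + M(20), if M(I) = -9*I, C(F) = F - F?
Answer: -180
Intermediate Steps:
C(F) = 0
f(r) = 0 (f(r) = (1/2)*0 = 0)
f(166) + M(20) = 0 - 9*20 = 0 - 180 = -180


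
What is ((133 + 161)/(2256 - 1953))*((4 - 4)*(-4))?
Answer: 0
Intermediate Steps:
((133 + 161)/(2256 - 1953))*((4 - 4)*(-4)) = (294/303)*(0*(-4)) = (294*(1/303))*0 = (98/101)*0 = 0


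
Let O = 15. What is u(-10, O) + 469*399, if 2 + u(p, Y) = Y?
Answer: 187144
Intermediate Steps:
u(p, Y) = -2 + Y
u(-10, O) + 469*399 = (-2 + 15) + 469*399 = 13 + 187131 = 187144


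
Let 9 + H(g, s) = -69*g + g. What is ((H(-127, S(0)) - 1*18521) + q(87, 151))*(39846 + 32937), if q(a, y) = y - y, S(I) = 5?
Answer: -720115002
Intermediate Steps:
q(a, y) = 0
H(g, s) = -9 - 68*g (H(g, s) = -9 + (-69*g + g) = -9 - 68*g)
((H(-127, S(0)) - 1*18521) + q(87, 151))*(39846 + 32937) = (((-9 - 68*(-127)) - 1*18521) + 0)*(39846 + 32937) = (((-9 + 8636) - 18521) + 0)*72783 = ((8627 - 18521) + 0)*72783 = (-9894 + 0)*72783 = -9894*72783 = -720115002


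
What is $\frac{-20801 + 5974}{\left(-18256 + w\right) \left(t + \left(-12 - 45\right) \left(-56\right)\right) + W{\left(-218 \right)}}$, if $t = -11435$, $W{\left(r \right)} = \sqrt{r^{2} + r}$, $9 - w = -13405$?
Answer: $- \frac{295892104581}{796508058831965} + \frac{14827 \sqrt{47306}}{1593016117663930} \approx -0.00037148$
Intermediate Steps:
$w = 13414$ ($w = 9 - -13405 = 9 + 13405 = 13414$)
$W{\left(r \right)} = \sqrt{r + r^{2}}$
$\frac{-20801 + 5974}{\left(-18256 + w\right) \left(t + \left(-12 - 45\right) \left(-56\right)\right) + W{\left(-218 \right)}} = \frac{-20801 + 5974}{\left(-18256 + 13414\right) \left(-11435 + \left(-12 - 45\right) \left(-56\right)\right) + \sqrt{- 218 \left(1 - 218\right)}} = - \frac{14827}{- 4842 \left(-11435 - -3192\right) + \sqrt{\left(-218\right) \left(-217\right)}} = - \frac{14827}{- 4842 \left(-11435 + 3192\right) + \sqrt{47306}} = - \frac{14827}{\left(-4842\right) \left(-8243\right) + \sqrt{47306}} = - \frac{14827}{39912606 + \sqrt{47306}}$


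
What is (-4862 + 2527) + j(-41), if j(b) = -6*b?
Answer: -2089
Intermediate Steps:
(-4862 + 2527) + j(-41) = (-4862 + 2527) - 6*(-41) = -2335 + 246 = -2089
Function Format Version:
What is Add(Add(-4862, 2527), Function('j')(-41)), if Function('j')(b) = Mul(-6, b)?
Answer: -2089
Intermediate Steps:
Add(Add(-4862, 2527), Function('j')(-41)) = Add(Add(-4862, 2527), Mul(-6, -41)) = Add(-2335, 246) = -2089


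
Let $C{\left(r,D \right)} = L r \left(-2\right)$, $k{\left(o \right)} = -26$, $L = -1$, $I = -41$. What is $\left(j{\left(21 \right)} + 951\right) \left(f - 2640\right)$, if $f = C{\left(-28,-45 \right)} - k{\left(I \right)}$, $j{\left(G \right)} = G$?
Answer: $-2595240$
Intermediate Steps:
$C{\left(r,D \right)} = 2 r$ ($C{\left(r,D \right)} = - r \left(-2\right) = 2 r$)
$f = -30$ ($f = 2 \left(-28\right) - -26 = -56 + 26 = -30$)
$\left(j{\left(21 \right)} + 951\right) \left(f - 2640\right) = \left(21 + 951\right) \left(-30 - 2640\right) = 972 \left(-2670\right) = -2595240$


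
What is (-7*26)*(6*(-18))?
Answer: 19656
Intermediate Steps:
(-7*26)*(6*(-18)) = -182*(-108) = 19656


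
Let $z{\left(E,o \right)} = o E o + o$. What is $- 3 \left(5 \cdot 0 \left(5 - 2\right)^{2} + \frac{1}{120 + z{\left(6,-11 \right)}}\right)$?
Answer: $- \frac{3}{835} \approx -0.0035928$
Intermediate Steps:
$z{\left(E,o \right)} = o + E o^{2}$ ($z{\left(E,o \right)} = E o o + o = E o^{2} + o = o + E o^{2}$)
$- 3 \left(5 \cdot 0 \left(5 - 2\right)^{2} + \frac{1}{120 + z{\left(6,-11 \right)}}\right) = - 3 \left(5 \cdot 0 \left(5 - 2\right)^{2} + \frac{1}{120 - 11 \left(1 + 6 \left(-11\right)\right)}\right) = - 3 \left(0 \cdot 3^{2} + \frac{1}{120 - 11 \left(1 - 66\right)}\right) = - 3 \left(0 \cdot 9 + \frac{1}{120 - -715}\right) = - 3 \left(0 + \frac{1}{120 + 715}\right) = - 3 \left(0 + \frac{1}{835}\right) = \left(-3\right) \frac{1}{835} = - \frac{3}{835}$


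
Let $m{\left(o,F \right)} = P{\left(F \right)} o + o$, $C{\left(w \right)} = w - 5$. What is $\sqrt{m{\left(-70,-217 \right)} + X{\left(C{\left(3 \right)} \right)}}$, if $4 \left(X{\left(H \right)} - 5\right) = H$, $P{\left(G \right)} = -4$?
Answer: $\frac{\sqrt{858}}{2} \approx 14.646$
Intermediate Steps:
$C{\left(w \right)} = -5 + w$
$X{\left(H \right)} = 5 + \frac{H}{4}$
$m{\left(o,F \right)} = - 3 o$ ($m{\left(o,F \right)} = - 4 o + o = - 3 o$)
$\sqrt{m{\left(-70,-217 \right)} + X{\left(C{\left(3 \right)} \right)}} = \sqrt{\left(-3\right) \left(-70\right) + \left(5 + \frac{-5 + 3}{4}\right)} = \sqrt{210 + \left(5 + \frac{1}{4} \left(-2\right)\right)} = \sqrt{210 + \left(5 - \frac{1}{2}\right)} = \sqrt{210 + \frac{9}{2}} = \sqrt{\frac{429}{2}} = \frac{\sqrt{858}}{2}$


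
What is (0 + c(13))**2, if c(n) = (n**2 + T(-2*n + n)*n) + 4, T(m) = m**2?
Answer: 5616900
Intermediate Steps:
c(n) = 4 + n**2 + n**3 (c(n) = (n**2 + (-2*n + n)**2*n) + 4 = (n**2 + (-n)**2*n) + 4 = (n**2 + n**2*n) + 4 = (n**2 + n**3) + 4 = 4 + n**2 + n**3)
(0 + c(13))**2 = (0 + (4 + 13**2 + 13**3))**2 = (0 + (4 + 169 + 2197))**2 = (0 + 2370)**2 = 2370**2 = 5616900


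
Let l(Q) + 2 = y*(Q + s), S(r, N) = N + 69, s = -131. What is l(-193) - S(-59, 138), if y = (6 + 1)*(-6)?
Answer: 13399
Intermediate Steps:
y = -42 (y = 7*(-6) = -42)
S(r, N) = 69 + N
l(Q) = 5500 - 42*Q (l(Q) = -2 - 42*(Q - 131) = -2 - 42*(-131 + Q) = -2 + (5502 - 42*Q) = 5500 - 42*Q)
l(-193) - S(-59, 138) = (5500 - 42*(-193)) - (69 + 138) = (5500 + 8106) - 1*207 = 13606 - 207 = 13399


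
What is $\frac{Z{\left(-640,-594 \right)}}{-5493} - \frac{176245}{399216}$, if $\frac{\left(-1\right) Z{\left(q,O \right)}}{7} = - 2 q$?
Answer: $\frac{869620525}{730964496} \approx 1.1897$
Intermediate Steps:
$Z{\left(q,O \right)} = 14 q$ ($Z{\left(q,O \right)} = - 7 \left(- 2 q\right) = 14 q$)
$\frac{Z{\left(-640,-594 \right)}}{-5493} - \frac{176245}{399216} = \frac{14 \left(-640\right)}{-5493} - \frac{176245}{399216} = \left(-8960\right) \left(- \frac{1}{5493}\right) - \frac{176245}{399216} = \frac{8960}{5493} - \frac{176245}{399216} = \frac{869620525}{730964496}$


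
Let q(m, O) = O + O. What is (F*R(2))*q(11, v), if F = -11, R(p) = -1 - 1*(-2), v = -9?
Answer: 198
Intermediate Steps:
q(m, O) = 2*O
R(p) = 1 (R(p) = -1 + 2 = 1)
(F*R(2))*q(11, v) = (-11*1)*(2*(-9)) = -11*(-18) = 198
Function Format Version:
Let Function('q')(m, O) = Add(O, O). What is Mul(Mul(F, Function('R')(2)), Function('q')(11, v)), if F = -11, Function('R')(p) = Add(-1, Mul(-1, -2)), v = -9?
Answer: 198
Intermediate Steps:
Function('q')(m, O) = Mul(2, O)
Function('R')(p) = 1 (Function('R')(p) = Add(-1, 2) = 1)
Mul(Mul(F, Function('R')(2)), Function('q')(11, v)) = Mul(Mul(-11, 1), Mul(2, -9)) = Mul(-11, -18) = 198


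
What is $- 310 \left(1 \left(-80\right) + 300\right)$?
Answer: $-68200$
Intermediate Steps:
$- 310 \left(1 \left(-80\right) + 300\right) = - 310 \left(-80 + 300\right) = \left(-310\right) 220 = -68200$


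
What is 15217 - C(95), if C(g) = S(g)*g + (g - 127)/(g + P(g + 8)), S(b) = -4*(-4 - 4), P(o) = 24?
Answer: 1449095/119 ≈ 12177.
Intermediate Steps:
S(b) = 32 (S(b) = -4*(-8) = 32)
C(g) = 32*g + (-127 + g)/(24 + g) (C(g) = 32*g + (g - 127)/(g + 24) = 32*g + (-127 + g)/(24 + g))
15217 - C(95) = 15217 - (-127 + 32*95² + 769*95)/(24 + 95) = 15217 - (-127 + 32*9025 + 73055)/119 = 15217 - (-127 + 288800 + 73055)/119 = 15217 - 361728/119 = 1449095/119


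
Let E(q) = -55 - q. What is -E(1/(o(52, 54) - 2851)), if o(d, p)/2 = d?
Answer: 151084/2747 ≈ 55.000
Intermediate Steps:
o(d, p) = 2*d
-E(1/(o(52, 54) - 2851)) = -(-55 - 1/(2*52 - 2851)) = -(-55 - 1/(104 - 2851)) = -(-55 - 1/(-2747)) = -(-55 - 1*(-1/2747)) = -(-55 + 1/2747) = -1*(-151084/2747) = 151084/2747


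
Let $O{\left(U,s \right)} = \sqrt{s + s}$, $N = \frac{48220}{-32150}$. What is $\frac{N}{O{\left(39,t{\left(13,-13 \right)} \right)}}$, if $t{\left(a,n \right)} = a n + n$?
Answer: $\frac{2411 i \sqrt{91}}{292565} \approx 0.078613 i$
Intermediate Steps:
$t{\left(a,n \right)} = n + a n$
$N = - \frac{4822}{3215}$ ($N = 48220 \left(- \frac{1}{32150}\right) = - \frac{4822}{3215} \approx -1.4998$)
$O{\left(U,s \right)} = \sqrt{2} \sqrt{s}$ ($O{\left(U,s \right)} = \sqrt{2 s} = \sqrt{2} \sqrt{s}$)
$\frac{N}{O{\left(39,t{\left(13,-13 \right)} \right)}} = - \frac{4822}{3215 \sqrt{2} \sqrt{- 13 \left(1 + 13\right)}} = - \frac{4822}{3215 \sqrt{2} \sqrt{\left(-13\right) 14}} = - \frac{4822}{3215 \sqrt{2} \sqrt{-182}} = - \frac{4822}{3215 \sqrt{2} i \sqrt{182}} = - \frac{4822}{3215 \cdot 2 i \sqrt{91}} = - \frac{4822 \left(- \frac{i \sqrt{91}}{182}\right)}{3215} = \frac{2411 i \sqrt{91}}{292565}$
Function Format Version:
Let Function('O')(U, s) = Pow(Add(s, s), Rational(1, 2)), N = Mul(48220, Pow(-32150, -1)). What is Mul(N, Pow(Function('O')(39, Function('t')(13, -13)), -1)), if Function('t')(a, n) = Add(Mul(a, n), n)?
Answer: Mul(Rational(2411, 292565), I, Pow(91, Rational(1, 2))) ≈ Mul(0.078613, I)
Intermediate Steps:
Function('t')(a, n) = Add(n, Mul(a, n))
N = Rational(-4822, 3215) (N = Mul(48220, Rational(-1, 32150)) = Rational(-4822, 3215) ≈ -1.4998)
Function('O')(U, s) = Mul(Pow(2, Rational(1, 2)), Pow(s, Rational(1, 2))) (Function('O')(U, s) = Pow(Mul(2, s), Rational(1, 2)) = Mul(Pow(2, Rational(1, 2)), Pow(s, Rational(1, 2))))
Mul(N, Pow(Function('O')(39, Function('t')(13, -13)), -1)) = Mul(Rational(-4822, 3215), Pow(Mul(Pow(2, Rational(1, 2)), Pow(Mul(-13, Add(1, 13)), Rational(1, 2))), -1)) = Mul(Rational(-4822, 3215), Pow(Mul(Pow(2, Rational(1, 2)), Pow(Mul(-13, 14), Rational(1, 2))), -1)) = Mul(Rational(-4822, 3215), Pow(Mul(Pow(2, Rational(1, 2)), Pow(-182, Rational(1, 2))), -1)) = Mul(Rational(-4822, 3215), Pow(Mul(Pow(2, Rational(1, 2)), Mul(I, Pow(182, Rational(1, 2)))), -1)) = Mul(Rational(-4822, 3215), Pow(Mul(2, I, Pow(91, Rational(1, 2))), -1)) = Mul(Rational(-4822, 3215), Mul(Rational(-1, 182), I, Pow(91, Rational(1, 2)))) = Mul(Rational(2411, 292565), I, Pow(91, Rational(1, 2)))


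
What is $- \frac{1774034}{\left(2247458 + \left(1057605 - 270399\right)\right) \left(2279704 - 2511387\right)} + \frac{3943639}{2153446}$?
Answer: $\frac{693174440775066333}{378511235458969588} \approx 1.8313$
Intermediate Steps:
$- \frac{1774034}{\left(2247458 + \left(1057605 - 270399\right)\right) \left(2279704 - 2511387\right)} + \frac{3943639}{2153446} = - \frac{1774034}{\left(2247458 + 787206\right) \left(-231683\right)} + 3943639 \cdot \frac{1}{2153446} = - \frac{1774034}{3034664 \left(-231683\right)} + \frac{3943639}{2153446} = - \frac{1774034}{-703080059512} + \frac{3943639}{2153446} = \left(-1774034\right) \left(- \frac{1}{703080059512}\right) + \frac{3943639}{2153446} = \frac{887017}{351540029756} + \frac{3943639}{2153446} = \frac{693174440775066333}{378511235458969588}$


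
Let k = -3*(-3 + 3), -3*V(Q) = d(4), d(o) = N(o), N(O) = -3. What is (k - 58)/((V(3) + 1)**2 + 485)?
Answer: -58/489 ≈ -0.11861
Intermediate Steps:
d(o) = -3
V(Q) = 1 (V(Q) = -1/3*(-3) = 1)
k = 0 (k = -3*0 = 0)
(k - 58)/((V(3) + 1)**2 + 485) = (0 - 58)/((1 + 1)**2 + 485) = -58/(2**2 + 485) = -58/(4 + 485) = -58/489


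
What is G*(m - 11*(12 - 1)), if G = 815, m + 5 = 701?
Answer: 468625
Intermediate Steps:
m = 696 (m = -5 + 701 = 696)
G*(m - 11*(12 - 1)) = 815*(696 - 11*(12 - 1)) = 815*(696 - 11*11) = 815*(696 - 121) = 815*575 = 468625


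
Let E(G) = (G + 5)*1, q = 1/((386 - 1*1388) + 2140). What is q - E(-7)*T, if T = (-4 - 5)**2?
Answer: 184357/1138 ≈ 162.00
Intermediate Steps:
q = 1/1138 (q = 1/((386 - 1388) + 2140) = 1/(-1002 + 2140) = 1/1138 ≈ 0.00087873)
E(G) = 5 + G (E(G) = (5 + G)*1 = 5 + G)
T = 81 (T = (-9)**2 = 81)
q - E(-7)*T = 1/1138 - (5 - 7)*81 = 1/1138 - (-2)*81 = 1/1138 - 1*(-162) = 1/1138 + 162 = 184357/1138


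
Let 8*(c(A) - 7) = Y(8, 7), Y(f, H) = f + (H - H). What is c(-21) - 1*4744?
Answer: -4736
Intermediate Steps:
Y(f, H) = f (Y(f, H) = f + 0 = f)
c(A) = 8 (c(A) = 7 + (⅛)*8 = 7 + 1 = 8)
c(-21) - 1*4744 = 8 - 1*4744 = 8 - 4744 = -4736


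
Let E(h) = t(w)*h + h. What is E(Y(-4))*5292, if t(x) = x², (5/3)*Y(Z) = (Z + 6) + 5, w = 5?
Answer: 2889432/5 ≈ 5.7789e+5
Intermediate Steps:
Y(Z) = 33/5 + 3*Z/5 (Y(Z) = 3*((Z + 6) + 5)/5 = 3*((6 + Z) + 5)/5 = 3*(11 + Z)/5 = 33/5 + 3*Z/5)
E(h) = 26*h (E(h) = 5²*h + h = 25*h + h = 26*h)
E(Y(-4))*5292 = (26*(33/5 + (⅗)*(-4)))*5292 = (26*(33/5 - 12/5))*5292 = (26*(21/5))*5292 = (546/5)*5292 = 2889432/5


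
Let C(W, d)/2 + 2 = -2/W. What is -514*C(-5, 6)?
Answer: 8224/5 ≈ 1644.8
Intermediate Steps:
C(W, d) = -4 - 4/W (C(W, d) = -4 + 2*(-2/W) = -4 - 4/W)
-514*C(-5, 6) = -514*(-4 - 4/(-5)) = -514*(-4 - 4*(-1/5)) = -514*(-4 + 4/5) = -514*(-16/5) = 8224/5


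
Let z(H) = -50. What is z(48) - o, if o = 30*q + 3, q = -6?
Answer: 127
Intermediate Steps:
o = -177 (o = 30*(-6) + 3 = -180 + 3 = -177)
z(48) - o = -50 - 1*(-177) = -50 + 177 = 127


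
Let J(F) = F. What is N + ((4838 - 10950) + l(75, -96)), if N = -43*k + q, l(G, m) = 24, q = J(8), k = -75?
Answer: -2855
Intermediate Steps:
q = 8
N = 3233 (N = -43*(-75) + 8 = 3225 + 8 = 3233)
N + ((4838 - 10950) + l(75, -96)) = 3233 + ((4838 - 10950) + 24) = 3233 + (-6112 + 24) = 3233 - 6088 = -2855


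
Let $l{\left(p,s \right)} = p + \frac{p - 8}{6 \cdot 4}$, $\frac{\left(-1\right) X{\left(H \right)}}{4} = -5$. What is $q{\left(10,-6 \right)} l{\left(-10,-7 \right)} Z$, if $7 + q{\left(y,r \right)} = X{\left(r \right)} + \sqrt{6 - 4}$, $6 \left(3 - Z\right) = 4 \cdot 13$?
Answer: $\frac{9503}{12} + \frac{731 \sqrt{2}}{12} \approx 878.07$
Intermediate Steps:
$X{\left(H \right)} = 20$ ($X{\left(H \right)} = \left(-4\right) \left(-5\right) = 20$)
$Z = - \frac{17}{3}$ ($Z = 3 - \frac{4 \cdot 13}{6} = 3 - \frac{26}{3} = - \frac{17}{3} \approx -5.6667$)
$q{\left(y,r \right)} = 13 + \sqrt{2}$ ($q{\left(y,r \right)} = -7 + \left(20 + \sqrt{6 - 4}\right) = -7 + \left(20 + \sqrt{2}\right) = 13 + \sqrt{2}$)
$l{\left(p,s \right)} = - \frac{1}{3} + \frac{25 p}{24}$ ($l{\left(p,s \right)} = p + \frac{-8 + p}{24} = p + \left(-8 + p\right) \frac{1}{24} = p + \left(- \frac{1}{3} + \frac{p}{24}\right) = - \frac{1}{3} + \frac{25 p}{24}$)
$q{\left(10,-6 \right)} l{\left(-10,-7 \right)} Z = \left(13 + \sqrt{2}\right) \left(- \frac{1}{3} + \frac{25}{24} \left(-10\right)\right) \left(- \frac{17}{3}\right) = \left(13 + \sqrt{2}\right) \left(- \frac{1}{3} - \frac{125}{12}\right) \left(- \frac{17}{3}\right) = \left(13 + \sqrt{2}\right) \left(- \frac{43}{4}\right) \left(- \frac{17}{3}\right) = \left(- \frac{559}{4} - \frac{43 \sqrt{2}}{4}\right) \left(- \frac{17}{3}\right) = \frac{9503}{12} + \frac{731 \sqrt{2}}{12}$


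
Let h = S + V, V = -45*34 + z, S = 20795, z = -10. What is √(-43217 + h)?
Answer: I*√23962 ≈ 154.8*I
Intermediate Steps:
V = -1540 (V = -45*34 - 10 = -1530 - 10 = -1540)
h = 19255 (h = 20795 - 1540 = 19255)
√(-43217 + h) = √(-43217 + 19255) = √(-23962) = I*√23962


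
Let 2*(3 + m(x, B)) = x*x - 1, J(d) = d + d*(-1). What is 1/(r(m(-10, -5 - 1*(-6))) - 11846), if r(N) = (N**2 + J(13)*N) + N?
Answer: -4/38549 ≈ -0.00010376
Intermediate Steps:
J(d) = 0 (J(d) = d - d = 0)
m(x, B) = -7/2 + x**2/2 (m(x, B) = -3 + (x*x - 1)/2 = -3 + (x**2 - 1)/2 = -3 + (-1 + x**2)/2 = -3 + (-1/2 + x**2/2) = -7/2 + x**2/2)
r(N) = N + N**2 (r(N) = (N**2 + 0*N) + N = (N**2 + 0) + N = N**2 + N = N + N**2)
1/(r(m(-10, -5 - 1*(-6))) - 11846) = 1/((-7/2 + (1/2)*(-10)**2)*(1 + (-7/2 + (1/2)*(-10)**2)) - 11846) = 1/((-7/2 + (1/2)*100)*(1 + (-7/2 + (1/2)*100)) - 11846) = 1/((-7/2 + 50)*(1 + (-7/2 + 50)) - 11846) = 1/(93*(1 + 93/2)/2 - 11846) = 1/((93/2)*(95/2) - 11846) = 1/(8835/4 - 11846) = 1/(-38549/4) = -4/38549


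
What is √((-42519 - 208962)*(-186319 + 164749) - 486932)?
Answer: √5423958238 ≈ 73648.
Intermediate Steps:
√((-42519 - 208962)*(-186319 + 164749) - 486932) = √(-251481*(-21570) - 486932) = √(5424445170 - 486932) = √5423958238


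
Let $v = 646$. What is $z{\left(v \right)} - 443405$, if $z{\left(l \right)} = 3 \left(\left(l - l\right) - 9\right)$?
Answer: $-443432$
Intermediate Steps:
$z{\left(l \right)} = -27$ ($z{\left(l \right)} = 3 \left(0 - 9\right) = 3 \left(-9\right) = -27$)
$z{\left(v \right)} - 443405 = -27 - 443405 = -443432$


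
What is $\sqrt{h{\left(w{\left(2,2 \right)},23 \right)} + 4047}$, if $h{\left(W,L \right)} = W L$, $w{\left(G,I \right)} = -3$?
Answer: $3 \sqrt{442} \approx 63.071$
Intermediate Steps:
$h{\left(W,L \right)} = L W$
$\sqrt{h{\left(w{\left(2,2 \right)},23 \right)} + 4047} = \sqrt{23 \left(-3\right) + 4047} = \sqrt{-69 + 4047} = \sqrt{3978} = 3 \sqrt{442}$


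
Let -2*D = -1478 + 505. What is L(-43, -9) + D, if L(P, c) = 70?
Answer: 1113/2 ≈ 556.50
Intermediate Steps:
D = 973/2 (D = -(-1478 + 505)/2 = -1/2*(-973) = 973/2 ≈ 486.50)
L(-43, -9) + D = 70 + 973/2 = 1113/2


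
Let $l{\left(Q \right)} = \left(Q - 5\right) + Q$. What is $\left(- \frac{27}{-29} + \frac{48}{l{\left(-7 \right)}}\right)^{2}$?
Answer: $\frac{772641}{303601} \approx 2.5449$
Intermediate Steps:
$l{\left(Q \right)} = -5 + 2 Q$ ($l{\left(Q \right)} = \left(-5 + Q\right) + Q = -5 + 2 Q$)
$\left(- \frac{27}{-29} + \frac{48}{l{\left(-7 \right)}}\right)^{2} = \left(- \frac{27}{-29} + \frac{48}{-5 + 2 \left(-7\right)}\right)^{2} = \left(\left(-27\right) \left(- \frac{1}{29}\right) + \frac{48}{-5 - 14}\right)^{2} = \left(\frac{27}{29} + \frac{48}{-19}\right)^{2} = \left(\frac{27}{29} + 48 \left(- \frac{1}{19}\right)\right)^{2} = \left(\frac{27}{29} - \frac{48}{19}\right)^{2} = \left(- \frac{879}{551}\right)^{2} = \frac{772641}{303601}$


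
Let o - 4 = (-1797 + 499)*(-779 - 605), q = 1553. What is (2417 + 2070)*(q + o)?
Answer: 8067576643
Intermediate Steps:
o = 1796436 (o = 4 + (-1797 + 499)*(-779 - 605) = 4 - 1298*(-1384) = 4 + 1796432 = 1796436)
(2417 + 2070)*(q + o) = (2417 + 2070)*(1553 + 1796436) = 4487*1797989 = 8067576643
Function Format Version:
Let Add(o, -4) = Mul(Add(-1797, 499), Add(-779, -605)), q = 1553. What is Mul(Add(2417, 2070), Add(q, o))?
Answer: 8067576643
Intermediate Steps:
o = 1796436 (o = Add(4, Mul(Add(-1797, 499), Add(-779, -605))) = Add(4, Mul(-1298, -1384)) = Add(4, 1796432) = 1796436)
Mul(Add(2417, 2070), Add(q, o)) = Mul(Add(2417, 2070), Add(1553, 1796436)) = Mul(4487, 1797989) = 8067576643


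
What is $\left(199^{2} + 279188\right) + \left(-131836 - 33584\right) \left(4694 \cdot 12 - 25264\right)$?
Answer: $-5138288091$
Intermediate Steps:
$\left(199^{2} + 279188\right) + \left(-131836 - 33584\right) \left(4694 \cdot 12 - 25264\right) = \left(39601 + 279188\right) - 165420 \left(56328 - 25264\right) = 318789 - 5138606880 = -5138288091$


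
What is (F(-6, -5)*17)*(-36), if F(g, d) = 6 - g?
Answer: -7344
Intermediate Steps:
(F(-6, -5)*17)*(-36) = ((6 - 1*(-6))*17)*(-36) = ((6 + 6)*17)*(-36) = (12*17)*(-36) = 204*(-36) = -7344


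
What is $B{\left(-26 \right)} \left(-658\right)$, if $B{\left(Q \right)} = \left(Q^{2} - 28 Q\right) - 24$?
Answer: $-908040$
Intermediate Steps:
$B{\left(Q \right)} = -24 + Q^{2} - 28 Q$
$B{\left(-26 \right)} \left(-658\right) = \left(-24 + \left(-26\right)^{2} - -728\right) \left(-658\right) = \left(-24 + 676 + 728\right) \left(-658\right) = 1380 \left(-658\right) = -908040$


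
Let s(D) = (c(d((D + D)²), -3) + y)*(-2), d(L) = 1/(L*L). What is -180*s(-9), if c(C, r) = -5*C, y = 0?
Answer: -25/1458 ≈ -0.017147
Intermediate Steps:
d(L) = L⁻² (d(L) = 1/(L²) = L⁻²)
s(D) = 5/(8*D⁴) (s(D) = (-5/(D + D)⁴ + 0)*(-2) = (-5*1/(16*D⁴) + 0)*(-2) = (-5/(16*D⁴) + 0)*(-2) = -5/(16*D⁴)*(-2) = 5/(8*D⁴))
-180*s(-9) = -225/(2*(-9)⁴) = -225/(2*6561) = -180*5/52488 = -25/1458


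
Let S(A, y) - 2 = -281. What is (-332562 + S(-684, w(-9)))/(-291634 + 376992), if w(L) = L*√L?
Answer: -332841/85358 ≈ -3.8994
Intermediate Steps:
w(L) = L^(3/2)
S(A, y) = -279 (S(A, y) = 2 - 281 = -279)
(-332562 + S(-684, w(-9)))/(-291634 + 376992) = (-332562 - 279)/(-291634 + 376992) = -332841/85358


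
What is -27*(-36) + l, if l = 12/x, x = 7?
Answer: 6816/7 ≈ 973.71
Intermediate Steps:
l = 12/7 ≈ 1.7143
-27*(-36) + l = -27*(-36) + 12/7 = 972 + 12/7 = 6816/7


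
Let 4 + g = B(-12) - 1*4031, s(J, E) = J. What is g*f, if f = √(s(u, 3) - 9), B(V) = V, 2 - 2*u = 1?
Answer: -4047*I*√34/2 ≈ -11799.0*I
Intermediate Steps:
u = ½ (u = 1 - ½*1 = 1 - ½ = ½ ≈ 0.50000)
f = I*√34/2 (f = √(½ - 9) = √(-17/2) = I*√34/2 ≈ 2.9155*I)
g = -4047 (g = -4 + (-12 - 1*4031) = -4 + (-12 - 4031) = -4 - 4043 = -4047)
g*f = -4047*I*√34/2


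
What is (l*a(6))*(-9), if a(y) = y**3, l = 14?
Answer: -27216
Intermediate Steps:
(l*a(6))*(-9) = (14*6**3)*(-9) = (14*216)*(-9) = 3024*(-9) = -27216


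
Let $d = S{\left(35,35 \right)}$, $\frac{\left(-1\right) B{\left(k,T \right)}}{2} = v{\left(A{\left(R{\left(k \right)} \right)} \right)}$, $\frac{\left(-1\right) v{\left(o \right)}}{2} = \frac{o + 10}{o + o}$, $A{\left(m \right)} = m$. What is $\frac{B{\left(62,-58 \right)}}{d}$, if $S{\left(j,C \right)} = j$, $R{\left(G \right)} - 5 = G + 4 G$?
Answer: $\frac{26}{441} \approx 0.058957$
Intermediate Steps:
$R{\left(G \right)} = 5 + 5 G$ ($R{\left(G \right)} = 5 + \left(G + 4 G\right) = 5 + 5 G$)
$v{\left(o \right)} = - \frac{10 + o}{o}$ ($v{\left(o \right)} = - 2 \frac{o + 10}{o + o} = - 2 \frac{10 + o}{2 o} = - \frac{10 + o}{o}$)
$B{\left(k,T \right)} = - \frac{2 \left(-15 - 5 k\right)}{5 + 5 k}$ ($B{\left(k,T \right)} = - 2 \frac{-10 - \left(5 + 5 k\right)}{5 + 5 k} = - 2 \frac{-15 - 5 k}{5 + 5 k} = - \frac{2 \left(-15 - 5 k\right)}{5 + 5 k}$)
$d = 35$
$\frac{B{\left(62,-58 \right)}}{d} = \frac{2 \frac{1}{1 + 62} \left(3 + 62\right)}{35} = 2 \cdot \frac{1}{63} \cdot 65 \cdot \frac{1}{35} = \frac{130}{63} \cdot \frac{1}{35} = \frac{26}{441}$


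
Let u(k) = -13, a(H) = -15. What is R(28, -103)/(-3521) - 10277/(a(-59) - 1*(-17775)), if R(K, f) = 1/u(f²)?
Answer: -470391361/812928480 ≈ -0.57864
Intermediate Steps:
R(K, f) = -1/13 (R(K, f) = 1/(-13) = -1/13)
R(28, -103)/(-3521) - 10277/(a(-59) - 1*(-17775)) = -1/13/(-3521) - 10277/(-15 - 1*(-17775)) = -1/13*(-1/3521) - 10277/(-15 + 17775) = 1/45773 - 10277/17760 = -470391361/812928480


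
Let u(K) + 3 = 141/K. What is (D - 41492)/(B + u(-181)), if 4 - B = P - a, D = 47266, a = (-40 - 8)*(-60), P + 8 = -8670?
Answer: 522547/1046019 ≈ 0.49956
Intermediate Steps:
P = -8678 (P = -8 - 8670 = -8678)
u(K) = -3 + 141/K
a = 2880 (a = -48*(-60) = 2880)
B = 11562 (B = 4 - (-8678 - 1*2880) = 4 - (-8678 - 2880) = 4 - 1*(-11558) = 4 + 11558 = 11562)
(D - 41492)/(B + u(-181)) = (47266 - 41492)/(11562 + (-3 + 141/(-181))) = 5774/(11562 + (-3 + 141*(-1/181))) = 5774/(11562 + (-3 - 141/181)) = 5774/(11562 - 684/181) = 5774/(2092038/181) = 5774*(181/2092038) = 522547/1046019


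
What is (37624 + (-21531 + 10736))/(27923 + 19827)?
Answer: 26829/47750 ≈ 0.56186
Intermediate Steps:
(37624 + (-21531 + 10736))/(27923 + 19827) = (37624 - 10795)/47750 = 26829*(1/47750) = 26829/47750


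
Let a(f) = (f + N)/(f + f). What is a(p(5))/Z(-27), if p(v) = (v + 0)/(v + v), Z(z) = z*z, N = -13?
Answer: -25/1458 ≈ -0.017147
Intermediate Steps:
Z(z) = z²
p(v) = ½ (p(v) = v/((2*v)) = v*(1/(2*v)) = ½)
a(f) = (-13 + f)/(2*f) (a(f) = (f - 13)/(f + f) = (-13 + f)/((2*f)) = (-13 + f)*(1/(2*f)) = (-13 + f)/(2*f))
a(p(5))/Z(-27) = ((-13 + ½)/(2*(½)))/((-27)²) = ((½)*2*(-25/2))/729 = -25/2*1/729 = -25/1458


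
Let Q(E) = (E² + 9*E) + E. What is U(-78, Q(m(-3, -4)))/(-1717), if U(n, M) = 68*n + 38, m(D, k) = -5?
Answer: 5266/1717 ≈ 3.0670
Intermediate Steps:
Q(E) = E² + 10*E
U(n, M) = 38 + 68*n
U(-78, Q(m(-3, -4)))/(-1717) = (38 + 68*(-78))/(-1717) = (38 - 5304)*(-1/1717) = -5266*(-1/1717) = 5266/1717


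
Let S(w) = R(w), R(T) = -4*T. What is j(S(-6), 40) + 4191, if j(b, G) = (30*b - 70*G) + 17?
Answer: 2128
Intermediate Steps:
S(w) = -4*w
j(b, G) = 17 - 70*G + 30*b (j(b, G) = (-70*G + 30*b) + 17 = 17 - 70*G + 30*b)
j(S(-6), 40) + 4191 = (17 - 70*40 + 30*(-4*(-6))) + 4191 = (17 - 2800 + 30*24) + 4191 = (17 - 2800 + 720) + 4191 = -2063 + 4191 = 2128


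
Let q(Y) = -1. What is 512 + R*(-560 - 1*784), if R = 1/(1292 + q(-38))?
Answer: 659648/1291 ≈ 510.96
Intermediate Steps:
R = 1/1291 (R = 1/(1292 - 1) = 1/1291 ≈ 0.00077459)
512 + R*(-560 - 1*784) = 512 + (-560 - 1*784)/1291 = 512 + (-560 - 784)/1291 = 512 + (1/1291)*(-1344) = 512 - 1344/1291 = 659648/1291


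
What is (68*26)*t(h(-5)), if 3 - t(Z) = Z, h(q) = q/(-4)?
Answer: 3094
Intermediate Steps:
h(q) = -q/4 (h(q) = q*(-1/4) = -q/4)
t(Z) = 3 - Z
(68*26)*t(h(-5)) = (68*26)*(3 - (-1)*(-5)/4) = 1768*(3 - 1*5/4) = 1768*(3 - 5/4) = 1768*(7/4) = 3094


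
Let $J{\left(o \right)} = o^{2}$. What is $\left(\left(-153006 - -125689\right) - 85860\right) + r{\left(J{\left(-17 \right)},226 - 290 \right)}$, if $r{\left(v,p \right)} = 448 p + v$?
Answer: $-141560$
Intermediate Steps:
$r{\left(v,p \right)} = v + 448 p$
$\left(\left(-153006 - -125689\right) - 85860\right) + r{\left(J{\left(-17 \right)},226 - 290 \right)} = \left(\left(-153006 - -125689\right) - 85860\right) + \left(\left(-17\right)^{2} + 448 \left(226 - 290\right)\right) = \left(\left(-153006 + 125689\right) - 85860\right) + \left(289 + 448 \left(226 - 290\right)\right) = \left(-27317 - 85860\right) + \left(289 + 448 \left(-64\right)\right) = -113177 + \left(289 - 28672\right) = -113177 - 28383 = -141560$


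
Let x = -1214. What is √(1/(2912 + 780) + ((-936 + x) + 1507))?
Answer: I*√2191160465/1846 ≈ 25.357*I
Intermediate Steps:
√(1/(2912 + 780) + ((-936 + x) + 1507)) = √(1/(2912 + 780) + ((-936 - 1214) + 1507)) = √(1/3692 + (-2150 + 1507)) = √(1/3692 - 643) = √(-2373955/3692) = I*√2191160465/1846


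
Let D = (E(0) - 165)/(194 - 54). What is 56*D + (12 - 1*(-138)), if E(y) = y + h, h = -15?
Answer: 78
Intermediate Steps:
E(y) = -15 + y (E(y) = y - 15 = -15 + y)
D = -9/7 (D = ((-15 + 0) - 165)/(194 - 54) = (-15 - 165)/140 = -180*1/140 = -9/7 ≈ -1.2857)
56*D + (12 - 1*(-138)) = 56*(-9/7) + (12 - 1*(-138)) = -72 + (12 + 138) = -72 + 150 = 78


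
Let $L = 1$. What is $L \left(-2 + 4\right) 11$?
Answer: $22$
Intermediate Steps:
$L \left(-2 + 4\right) 11 = 1 \left(-2 + 4\right) 11 = 1 \cdot 2 \cdot 11 = 2 \cdot 11 = 22$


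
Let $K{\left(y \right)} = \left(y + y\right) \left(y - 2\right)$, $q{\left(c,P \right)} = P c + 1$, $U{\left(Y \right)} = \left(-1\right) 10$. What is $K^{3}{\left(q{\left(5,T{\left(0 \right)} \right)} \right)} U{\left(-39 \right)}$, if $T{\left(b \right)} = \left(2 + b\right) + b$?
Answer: $-77623920$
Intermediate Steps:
$U{\left(Y \right)} = -10$
$T{\left(b \right)} = 2 + 2 b$
$q{\left(c,P \right)} = 1 + P c$
$K{\left(y \right)} = 2 y \left(-2 + y\right)$
$K^{3}{\left(q{\left(5,T{\left(0 \right)} \right)} \right)} U{\left(-39 \right)} = \left(2 \left(1 + \left(2 + 2 \cdot 0\right) 5\right) \left(-2 + \left(1 + \left(2 + 2 \cdot 0\right) 5\right)\right)\right)^{3} \left(-10\right) = \left(2 \left(1 + \left(2 + 0\right) 5\right) \left(-2 + \left(1 + \left(2 + 0\right) 5\right)\right)\right)^{3} \left(-10\right) = \left(2 \left(1 + 2 \cdot 5\right) \left(-2 + \left(1 + 2 \cdot 5\right)\right)\right)^{3} \left(-10\right) = \left(2 \left(1 + 10\right) \left(-2 + \left(1 + 10\right)\right)\right)^{3} \left(-10\right) = \left(2 \cdot 11 \left(-2 + 11\right)\right)^{3} \left(-10\right) = \left(2 \cdot 11 \cdot 9\right)^{3} \left(-10\right) = 198^{3} \left(-10\right) = 7762392 \left(-10\right) = -77623920$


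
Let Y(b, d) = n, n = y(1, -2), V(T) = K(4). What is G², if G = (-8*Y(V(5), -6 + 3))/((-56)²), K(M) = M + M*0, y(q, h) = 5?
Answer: 25/153664 ≈ 0.00016269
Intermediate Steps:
K(M) = M (K(M) = M + 0 = M)
V(T) = 4
n = 5
Y(b, d) = 5
G = -5/392 (G = (-8*5)/((-56)²) = -40/3136 = -40*1/3136 = -5/392 ≈ -0.012755)
G² = (-5/392)² = 25/153664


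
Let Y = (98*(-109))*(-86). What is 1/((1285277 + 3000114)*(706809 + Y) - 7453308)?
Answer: 1/6965728486943 ≈ 1.4356e-13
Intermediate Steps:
Y = 918652 (Y = -10682*(-86) = 918652)
1/((1285277 + 3000114)*(706809 + Y) - 7453308) = 1/((1285277 + 3000114)*(706809 + 918652) - 7453308) = 1/(4285391*1625461 - 7453308) = 1/(6965735940251 - 7453308) = 1/6965728486943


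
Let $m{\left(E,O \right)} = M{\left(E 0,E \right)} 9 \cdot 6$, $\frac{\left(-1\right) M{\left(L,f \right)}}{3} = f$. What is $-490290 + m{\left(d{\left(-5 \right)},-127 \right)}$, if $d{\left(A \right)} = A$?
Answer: $-489480$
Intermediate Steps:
$M{\left(L,f \right)} = - 3 f$
$m{\left(E,O \right)} = - 162 E$ ($m{\left(E,O \right)} = - 3 E 9 \cdot 6 = - 27 E 6 = - 162 E$)
$-490290 + m{\left(d{\left(-5 \right)},-127 \right)} = -490290 - -810 = -490290 + 810 = -489480$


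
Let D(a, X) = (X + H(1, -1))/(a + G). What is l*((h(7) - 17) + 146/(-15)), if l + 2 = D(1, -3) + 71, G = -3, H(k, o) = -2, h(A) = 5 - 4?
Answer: -27599/15 ≈ -1839.9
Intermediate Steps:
h(A) = 1
D(a, X) = (-2 + X)/(-3 + a) (D(a, X) = (X - 2)/(a - 3) = (-2 + X)/(-3 + a))
l = 143/2 (l = -2 + ((-2 - 3)/(-3 + 1) + 71) = -2 + (-5/(-2) + 71) = -2 + (-½*(-5) + 71) = -2 + (5/2 + 71) = -2 + 147/2 = 143/2 ≈ 71.500)
l*((h(7) - 17) + 146/(-15)) = 143*((1 - 17) + 146/(-15))/2 = 143*(-16 + 146*(-1/15))/2 = 143*(-16 - 146/15)/2 = (143/2)*(-386/15) = -27599/15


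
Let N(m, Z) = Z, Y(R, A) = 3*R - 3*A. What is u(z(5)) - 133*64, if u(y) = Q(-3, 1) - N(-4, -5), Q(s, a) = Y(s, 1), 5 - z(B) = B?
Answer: -8519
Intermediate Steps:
z(B) = 5 - B
Y(R, A) = -3*A + 3*R
Q(s, a) = -3 + 3*s (Q(s, a) = -3*1 + 3*s = -3 + 3*s)
u(y) = -7 (u(y) = (-3 + 3*(-3)) - 1*(-5) = (-3 - 9) + 5 = -12 + 5 = -7)
u(z(5)) - 133*64 = -7 - 133*64 = -7 - 8512 = -8519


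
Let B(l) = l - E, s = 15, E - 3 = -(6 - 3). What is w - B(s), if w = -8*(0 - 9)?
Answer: 57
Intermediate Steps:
E = 0 (E = 3 - (6 - 3) = 3 - 1*3 = 3 - 3 = 0)
w = 72 (w = -8*(-9) = 72)
B(l) = l (B(l) = l - 1*0 = l + 0 = l)
w - B(s) = 72 - 1*15 = 72 - 15 = 57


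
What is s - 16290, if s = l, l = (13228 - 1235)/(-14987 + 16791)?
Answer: -29375167/1804 ≈ -16283.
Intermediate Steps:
l = 11993/1804 ≈ 6.6480
s = 11993/1804 ≈ 6.6480
s - 16290 = 11993/1804 - 16290 = -29375167/1804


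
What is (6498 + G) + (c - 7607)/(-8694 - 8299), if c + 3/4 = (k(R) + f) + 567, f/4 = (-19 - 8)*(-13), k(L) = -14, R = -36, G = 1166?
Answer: 520960011/67972 ≈ 7664.3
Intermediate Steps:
f = 1404 (f = 4*((-19 - 8)*(-13)) = 4*(-27*(-13)) = 4*351 = 1404)
c = 7825/4 (c = -¾ + ((-14 + 1404) + 567) = -¾ + (1390 + 567) = -¾ + 1957 = 7825/4 ≈ 1956.3)
(6498 + G) + (c - 7607)/(-8694 - 8299) = (6498 + 1166) + (7825/4 - 7607)/(-8694 - 8299) = 7664 - 22603/4/(-16993) = 7664 - 22603/4*(-1/16993) = 7664 + 22603/67972 = 520960011/67972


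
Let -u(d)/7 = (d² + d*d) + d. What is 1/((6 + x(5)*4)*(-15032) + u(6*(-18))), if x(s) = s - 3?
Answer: -1/372988 ≈ -2.6811e-6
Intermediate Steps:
x(s) = -3 + s
u(d) = -14*d² - 7*d (u(d) = -7*((d² + d*d) + d) = -7*((d² + d²) + d) = -7*(2*d² + d) = -7*(d + 2*d²) = -14*d² - 7*d)
1/((6 + x(5)*4)*(-15032) + u(6*(-18))) = 1/((6 + (-3 + 5)*4)*(-15032) - 7*6*(-18)*(1 + 2*(6*(-18)))) = 1/((6 + 2*4)*(-15032) - 7*(-108)*(1 + 2*(-108))) = 1/((6 + 8)*(-15032) - 7*(-108)*(1 - 216)) = 1/(14*(-15032) - 7*(-108)*(-215)) = 1/(-210448 - 162540) = 1/(-372988) = -1/372988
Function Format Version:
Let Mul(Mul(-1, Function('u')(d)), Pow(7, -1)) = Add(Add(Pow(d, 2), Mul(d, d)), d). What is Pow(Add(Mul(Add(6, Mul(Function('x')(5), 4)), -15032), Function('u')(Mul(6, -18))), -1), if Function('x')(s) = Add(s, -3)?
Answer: Rational(-1, 372988) ≈ -2.6811e-6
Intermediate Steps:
Function('x')(s) = Add(-3, s)
Function('u')(d) = Add(Mul(-14, Pow(d, 2)), Mul(-7, d)) (Function('u')(d) = Mul(-7, Add(Add(Pow(d, 2), Mul(d, d)), d)) = Mul(-7, Add(Add(Pow(d, 2), Pow(d, 2)), d)) = Mul(-7, Add(Mul(2, Pow(d, 2)), d)) = Mul(-7, Add(d, Mul(2, Pow(d, 2)))) = Add(Mul(-14, Pow(d, 2)), Mul(-7, d)))
Pow(Add(Mul(Add(6, Mul(Function('x')(5), 4)), -15032), Function('u')(Mul(6, -18))), -1) = Pow(Add(Mul(Add(6, Mul(Add(-3, 5), 4)), -15032), Mul(-7, Mul(6, -18), Add(1, Mul(2, Mul(6, -18))))), -1) = Pow(Add(Mul(Add(6, Mul(2, 4)), -15032), Mul(-7, -108, Add(1, Mul(2, -108)))), -1) = Pow(Add(Mul(Add(6, 8), -15032), Mul(-7, -108, Add(1, -216))), -1) = Pow(Add(Mul(14, -15032), Mul(-7, -108, -215)), -1) = Pow(Add(-210448, -162540), -1) = Pow(-372988, -1) = Rational(-1, 372988)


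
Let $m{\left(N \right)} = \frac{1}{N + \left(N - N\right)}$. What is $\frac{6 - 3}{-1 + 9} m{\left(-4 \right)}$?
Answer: $- \frac{3}{32} \approx -0.09375$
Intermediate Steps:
$m{\left(N \right)} = \frac{1}{N}$ ($m{\left(N \right)} = \frac{1}{N + 0} = \frac{1}{N}$)
$\frac{6 - 3}{-1 + 9} m{\left(-4 \right)} = \frac{\left(6 - 3\right) \frac{1}{-1 + 9}}{-4} = \frac{3}{8} \left(- \frac{1}{4}\right) = - \frac{3}{32}$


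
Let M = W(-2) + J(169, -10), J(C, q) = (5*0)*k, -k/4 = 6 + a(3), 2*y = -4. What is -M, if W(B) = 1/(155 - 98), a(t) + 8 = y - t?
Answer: -1/57 ≈ -0.017544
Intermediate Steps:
y = -2 (y = (½)*(-4) = -2)
a(t) = -10 - t (a(t) = -8 + (-2 - t) = -10 - t)
W(B) = 1/57
k = 28 (k = -4*(6 + (-10 - 1*3)) = -4*(6 + (-10 - 3)) = -4*(6 - 13) = -4*(-7) = 28)
J(C, q) = 0 (J(C, q) = (5*0)*28 = 0*28 = 0)
M = 1/57 (M = 1/57 + 0 = 1/57 ≈ 0.017544)
-M = -1*1/57 = -1/57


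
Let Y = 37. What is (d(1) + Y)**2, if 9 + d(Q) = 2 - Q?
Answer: 841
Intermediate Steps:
d(Q) = -7 - Q (d(Q) = -9 + (2 - Q) = -7 - Q)
(d(1) + Y)**2 = ((-7 - 1*1) + 37)**2 = ((-7 - 1) + 37)**2 = (-8 + 37)**2 = 29**2 = 841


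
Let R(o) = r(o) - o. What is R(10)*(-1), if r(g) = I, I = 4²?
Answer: -6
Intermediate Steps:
I = 16
r(g) = 16
R(o) = 16 - o
R(10)*(-1) = (16 - 1*10)*(-1) = (16 - 10)*(-1) = 6*(-1) = -6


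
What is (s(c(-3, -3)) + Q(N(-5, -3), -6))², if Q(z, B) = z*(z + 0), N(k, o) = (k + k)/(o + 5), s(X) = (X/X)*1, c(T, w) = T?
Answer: 676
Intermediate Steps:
s(X) = 1 (s(X) = 1*1 = 1)
N(k, o) = 2*k/(5 + o) (N(k, o) = (2*k)/(5 + o) = 2*k/(5 + o))
Q(z, B) = z² (Q(z, B) = z*z = z²)
(s(c(-3, -3)) + Q(N(-5, -3), -6))² = (1 + (2*(-5)/(5 - 3))²)² = (1 + (2*(-5)/2)²)² = (1 + (2*(-5)*(½))²)² = (1 + (-5)²)² = (1 + 25)² = 26² = 676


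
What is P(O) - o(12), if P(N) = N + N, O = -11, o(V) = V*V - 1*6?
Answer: -160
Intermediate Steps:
o(V) = -6 + V² (o(V) = V² - 6 = -6 + V²)
P(N) = 2*N
P(O) - o(12) = 2*(-11) - (-6 + 12²) = -22 - (-6 + 144) = -22 - 1*138 = -22 - 138 = -160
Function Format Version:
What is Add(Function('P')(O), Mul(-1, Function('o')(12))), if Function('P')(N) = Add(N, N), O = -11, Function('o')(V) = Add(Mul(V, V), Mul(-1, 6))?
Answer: -160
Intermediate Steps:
Function('o')(V) = Add(-6, Pow(V, 2)) (Function('o')(V) = Add(Pow(V, 2), -6) = Add(-6, Pow(V, 2)))
Function('P')(N) = Mul(2, N)
Add(Function('P')(O), Mul(-1, Function('o')(12))) = Add(Mul(2, -11), Mul(-1, Add(-6, Pow(12, 2)))) = Add(-22, Mul(-1, Add(-6, 144))) = Add(-22, Mul(-1, 138)) = Add(-22, -138) = -160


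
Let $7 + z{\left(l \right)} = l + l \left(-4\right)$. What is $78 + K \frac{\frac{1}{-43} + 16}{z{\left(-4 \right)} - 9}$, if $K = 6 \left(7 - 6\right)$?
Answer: $\frac{4647}{86} \approx 54.035$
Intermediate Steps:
$z{\left(l \right)} = -7 - 3 l$ ($z{\left(l \right)} = -7 + \left(l + l \left(-4\right)\right) = -7 + \left(l - 4 l\right) = -7 - 3 l$)
$K = 6$ ($K = 6 \cdot 1 = 6$)
$78 + K \frac{\frac{1}{-43} + 16}{z{\left(-4 \right)} - 9} = 78 + 6 \frac{\frac{1}{-43} + 16}{\left(-7 - -12\right) - 9} = 78 + 6 \frac{- \frac{1}{43} + 16}{\left(-7 + 12\right) - 9} = 78 + 6 \frac{687}{43 \left(5 - 9\right)} = 78 + 6 \frac{687}{43 \left(-4\right)} = 78 + 6 \cdot \frac{687}{43} \left(- \frac{1}{4}\right) = 78 + 6 \left(- \frac{687}{172}\right) = 78 - \frac{2061}{86} = \frac{4647}{86}$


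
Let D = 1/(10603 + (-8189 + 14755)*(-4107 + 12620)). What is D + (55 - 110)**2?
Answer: 169118557026/55906961 ≈ 3025.0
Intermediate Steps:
D = 1/55906961 (D = 1/(10603 + 6566*8513) = 1/(10603 + 55896358) = 1/55906961 ≈ 1.7887e-8)
D + (55 - 110)**2 = 1/55906961 + (55 - 110)**2 = 1/55906961 + (-55)**2 = 1/55906961 + 3025 = 169118557026/55906961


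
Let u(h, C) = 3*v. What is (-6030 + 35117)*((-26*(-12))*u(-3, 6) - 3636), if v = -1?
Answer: -132985764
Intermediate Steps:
u(h, C) = -3 (u(h, C) = 3*(-1) = -3)
(-6030 + 35117)*((-26*(-12))*u(-3, 6) - 3636) = (-6030 + 35117)*(-26*(-12)*(-3) - 3636) = 29087*(312*(-3) - 3636) = 29087*(-936 - 3636) = 29087*(-4572) = -132985764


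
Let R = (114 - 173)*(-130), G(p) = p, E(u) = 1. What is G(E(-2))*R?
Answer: 7670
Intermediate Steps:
R = 7670 (R = -59*(-130) = 7670)
G(E(-2))*R = 1*7670 = 7670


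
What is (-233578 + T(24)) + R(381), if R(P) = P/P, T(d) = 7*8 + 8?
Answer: -233513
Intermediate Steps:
T(d) = 64 (T(d) = 56 + 8 = 64)
R(P) = 1
(-233578 + T(24)) + R(381) = (-233578 + 64) + 1 = -233514 + 1 = -233513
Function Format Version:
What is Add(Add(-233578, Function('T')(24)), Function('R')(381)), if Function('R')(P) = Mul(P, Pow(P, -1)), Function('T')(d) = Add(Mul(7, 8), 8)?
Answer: -233513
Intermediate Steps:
Function('T')(d) = 64 (Function('T')(d) = Add(56, 8) = 64)
Function('R')(P) = 1
Add(Add(-233578, Function('T')(24)), Function('R')(381)) = Add(Add(-233578, 64), 1) = Add(-233514, 1) = -233513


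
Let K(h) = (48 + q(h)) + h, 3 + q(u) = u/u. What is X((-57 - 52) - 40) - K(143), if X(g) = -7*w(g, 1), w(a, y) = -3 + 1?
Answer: -175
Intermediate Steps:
w(a, y) = -2
q(u) = -2 (q(u) = -3 + u/u = -3 + 1 = -2)
K(h) = 46 + h (K(h) = (48 - 2) + h = 46 + h)
X(g) = 14 (X(g) = -7*(-2) = 14)
X((-57 - 52) - 40) - K(143) = 14 - (46 + 143) = 14 - 1*189 = 14 - 189 = -175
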